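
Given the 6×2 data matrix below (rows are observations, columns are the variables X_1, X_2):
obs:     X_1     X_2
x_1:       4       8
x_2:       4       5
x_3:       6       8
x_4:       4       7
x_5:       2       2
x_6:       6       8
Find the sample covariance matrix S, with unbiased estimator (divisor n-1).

Step 1 — column means:
  mean(X_1) = (4 + 4 + 6 + 4 + 2 + 6) / 6 = 26/6 = 4.3333
  mean(X_2) = (8 + 5 + 8 + 7 + 2 + 8) / 6 = 38/6 = 6.3333

Step 2 — sample covariance S[i,j] = (1/(n-1)) · Σ_k (x_{k,i} - mean_i) · (x_{k,j} - mean_j), with n-1 = 5.
  S[X_1,X_1] = ((-0.3333)·(-0.3333) + (-0.3333)·(-0.3333) + (1.6667)·(1.6667) + (-0.3333)·(-0.3333) + (-2.3333)·(-2.3333) + (1.6667)·(1.6667)) / 5 = 11.3333/5 = 2.2667
  S[X_1,X_2] = ((-0.3333)·(1.6667) + (-0.3333)·(-1.3333) + (1.6667)·(1.6667) + (-0.3333)·(0.6667) + (-2.3333)·(-4.3333) + (1.6667)·(1.6667)) / 5 = 15.3333/5 = 3.0667
  S[X_2,X_2] = ((1.6667)·(1.6667) + (-1.3333)·(-1.3333) + (1.6667)·(1.6667) + (0.6667)·(0.6667) + (-4.3333)·(-4.3333) + (1.6667)·(1.6667)) / 5 = 29.3333/5 = 5.8667

S is symmetric (S[j,i] = S[i,j]). Assembling:

S = [[2.2667, 3.0667],
 [3.0667, 5.8667]]


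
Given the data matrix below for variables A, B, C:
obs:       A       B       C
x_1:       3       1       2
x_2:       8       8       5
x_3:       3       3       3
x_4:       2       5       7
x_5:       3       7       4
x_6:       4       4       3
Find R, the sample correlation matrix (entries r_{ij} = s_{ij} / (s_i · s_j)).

Step 1 — column means:
  mean(A) = (3 + 8 + 3 + 2 + 3 + 4) / 6 = 23/6 = 3.8333
  mean(B) = (1 + 8 + 3 + 5 + 7 + 4) / 6 = 28/6 = 4.6667
  mean(C) = (2 + 5 + 3 + 7 + 4 + 3) / 6 = 24/6 = 4

Step 2 — sample variances and covariances s[i,j] = (1/(n-1)) · Σ_k (x_{k,i} - mean_i) · (x_{k,j} - mean_j), with n-1 = 5:
  s[A,A] = ((-0.8333)·(-0.8333) + (4.1667)·(4.1667) + (-0.8333)·(-0.8333) + (-1.8333)·(-1.8333) + (-0.8333)·(-0.8333) + (0.1667)·(0.1667)) / 5 = 22.8333/5 = 4.5667
  s[A,B] = ((-0.8333)·(-3.6667) + (4.1667)·(3.3333) + (-0.8333)·(-1.6667) + (-1.8333)·(0.3333) + (-0.8333)·(2.3333) + (0.1667)·(-0.6667)) / 5 = 15.6667/5 = 3.1333
  s[A,C] = ((-0.8333)·(-2) + (4.1667)·(1) + (-0.8333)·(-1) + (-1.8333)·(3) + (-0.8333)·(0) + (0.1667)·(-1)) / 5 = 1/5 = 0.2
  s[B,B] = ((-3.6667)·(-3.6667) + (3.3333)·(3.3333) + (-1.6667)·(-1.6667) + (0.3333)·(0.3333) + (2.3333)·(2.3333) + (-0.6667)·(-0.6667)) / 5 = 33.3333/5 = 6.6667
  s[B,C] = ((-3.6667)·(-2) + (3.3333)·(1) + (-1.6667)·(-1) + (0.3333)·(3) + (2.3333)·(0) + (-0.6667)·(-1)) / 5 = 14/5 = 2.8
  s[C,C] = ((-2)·(-2) + (1)·(1) + (-1)·(-1) + (3)·(3) + (0)·(0) + (-1)·(-1)) / 5 = 16/5 = 3.2
  Sample standard deviations s_i = √(s[i,i]):
  s(A) = √(4.5667) = 2.137
  s(B) = √(6.6667) = 2.582
  s(C) = √(3.2) = 1.7889

Step 3 — r_{ij} = s_{ij} / (s_i · s_j):
  r[A,A] = 1 (diagonal).
  r[A,B] = 3.1333 / (2.137 · 2.582) = 3.1333 / 5.5176 = 0.5679
  r[A,C] = 0.2 / (2.137 · 1.7889) = 0.2 / 3.8227 = 0.0523
  r[B,B] = 1 (diagonal).
  r[B,C] = 2.8 / (2.582 · 1.7889) = 2.8 / 4.6188 = 0.6062
  r[C,C] = 1 (diagonal).

R is symmetric with unit diagonal. Assembling:

R = [[1, 0.5679, 0.0523],
 [0.5679, 1, 0.6062],
 [0.0523, 0.6062, 1]]


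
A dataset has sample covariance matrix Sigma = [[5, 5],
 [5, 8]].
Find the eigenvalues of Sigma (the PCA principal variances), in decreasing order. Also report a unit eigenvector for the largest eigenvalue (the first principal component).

Step 1 — characteristic polynomial of 2×2 Sigma:
  det(Sigma - λI) = λ² - trace · λ + det = 0.
  trace = 5 + 8 = 13, det = 5·8 - (5)² = 15.
Step 2 — discriminant:
  Δ = trace² - 4·det = 169 - 60 = 109.
Step 3 — eigenvalues:
  λ = (trace ± √Δ)/2 = (13 ± 10.4403)/2,
  λ_1 = 11.7202,  λ_2 = 1.2798.

Step 4 — unit eigenvector for λ_1: solve (Sigma - λ_1 I)v = 0. First row:
  (5 - 11.7202)·v_x + (5)·v_y = 0, i.e. (-6.7202)·v_x + (5)·v_y = 0,
  so v ∝ (b, λ_1 - a) = (5, 6.7202) = u.
  ||u|| = √((5)² + (6.7202)²) = √(70.1605) ≈ 8.3762,
  v_1 = u/||u|| ≈ (0.5969, 0.8023) (||v_1|| = 1).

λ_1 = 11.7202,  λ_2 = 1.2798;  v_1 ≈ (0.5969, 0.8023)


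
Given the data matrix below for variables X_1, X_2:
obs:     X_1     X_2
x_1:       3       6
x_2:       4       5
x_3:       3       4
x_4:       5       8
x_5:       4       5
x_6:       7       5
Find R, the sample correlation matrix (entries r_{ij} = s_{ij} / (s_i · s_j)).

Step 1 — column means:
  mean(X_1) = (3 + 4 + 3 + 5 + 4 + 7) / 6 = 26/6 = 4.3333
  mean(X_2) = (6 + 5 + 4 + 8 + 5 + 5) / 6 = 33/6 = 5.5

Step 2 — sample variances and covariances s[i,j] = (1/(n-1)) · Σ_k (x_{k,i} - mean_i) · (x_{k,j} - mean_j), with n-1 = 5:
  s[X_1,X_1] = ((-1.3333)·(-1.3333) + (-0.3333)·(-0.3333) + (-1.3333)·(-1.3333) + (0.6667)·(0.6667) + (-0.3333)·(-0.3333) + (2.6667)·(2.6667)) / 5 = 11.3333/5 = 2.2667
  s[X_1,X_2] = ((-1.3333)·(0.5) + (-0.3333)·(-0.5) + (-1.3333)·(-1.5) + (0.6667)·(2.5) + (-0.3333)·(-0.5) + (2.6667)·(-0.5)) / 5 = 2/5 = 0.4
  s[X_2,X_2] = ((0.5)·(0.5) + (-0.5)·(-0.5) + (-1.5)·(-1.5) + (2.5)·(2.5) + (-0.5)·(-0.5) + (-0.5)·(-0.5)) / 5 = 9.5/5 = 1.9
  Sample standard deviations s_i = √(s[i,i]):
  s(X_1) = √(2.2667) = 1.5055
  s(X_2) = √(1.9) = 1.3784

Step 3 — r_{ij} = s_{ij} / (s_i · s_j):
  r[X_1,X_1] = 1 (diagonal).
  r[X_1,X_2] = 0.4 / (1.5055 · 1.3784) = 0.4 / 2.0753 = 0.1927
  r[X_2,X_2] = 1 (diagonal).

R is symmetric with unit diagonal. Assembling:

R = [[1, 0.1927],
 [0.1927, 1]]


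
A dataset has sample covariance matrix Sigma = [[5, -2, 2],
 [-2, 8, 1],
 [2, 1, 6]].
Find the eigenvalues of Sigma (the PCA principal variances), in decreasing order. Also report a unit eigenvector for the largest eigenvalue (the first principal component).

Step 1 — characteristic polynomial p(λ) = det(λI - Sigma) = λ³ - tr·λ² + c_1·λ - det, where tr = trace, c_1 = sum of the principal 2×2 minors, det = det(Sigma):
  tr = 5 + 8 + 6 = 19,
  c_1 = (5·8 - (-2)²) + (5·6 - (2)²) + (8·6 - (1)²) = 36 + 26 + 47 = 109,
  det = 5·(8·6 - (1)²) - (-2)·((-2)·6 - (1)·(2)) + (2)·((-2)·(1) - 8·(2)) = 5·(47) - (-2)·(-14) + (2)·(-18) = 171.
  So p(λ) = λ³ - 19λ² + 109λ - 171.
Step 2 — look for an integer root (rational root theorem: any rational root is an integer divisor of 171). Testing λ = 9:
  p(9) = 729 - 1539 + 981 - 171 = 0  ✓
  Dividing out (λ - 9): p(λ) = (λ - 9)(λ² - 10λ + 19).
Step 3 — remaining eigenvalues from the quadratic λ² - 10λ + 19 = 0:
  Δ = 10² - 4·19 = 100 - 76 = 24,  λ = (10 ± √24)/2 = (10 ± 4.899)/2 ≈ 7.4495 or 2.5505.
  Sorted: λ_1 = 9,  λ_2 = 7.4495,  λ_3 = 2.5505  (check: sum = 19 = tr ✓).

Step 4 — unit eigenvector for λ_1 = 9: v spans the null space of (Sigma - λ_1 I), whose rows are
  r_1 = (-4, -2, 2),  r_2 = (-2, -1, 1),  r_3 = (2, 1, -3).
  v is orthogonal to every row, so take v ∝ r_1 × r_3 = ((-2)·(-3) - (2)·(1), (2)·(2) - (-4)·(-3), (-4)·(1) - (-2)·(2)) = (4, -8, 0).
  Rescale (divide by 4): u = (1, -2, 0).
  ||u|| = √((1)² + (-2)² + (0)²) = √(5) ≈ 2.2361,  v_1 = u/||u|| ≈ (0.4472, -0.8944, 0) (||v_1|| = 1).

λ_1 = 9,  λ_2 = 7.4495,  λ_3 = 2.5505;  v_1 ≈ (0.4472, -0.8944, 0)


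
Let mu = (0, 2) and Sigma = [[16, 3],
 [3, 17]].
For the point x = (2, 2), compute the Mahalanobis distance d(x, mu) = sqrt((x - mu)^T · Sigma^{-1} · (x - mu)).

Step 1 — centre the observation: (x - mu) = (2, 0).

Step 2 — invert Sigma. det(Sigma) = 16·17 - (3)² = 263.
  Sigma^{-1} = (1/det) · [[d, -b], [-b, a]] = [[0.0646, -0.0114],
 [-0.0114, 0.0608]].

Step 3 — form the quadratic (x - mu)^T · Sigma^{-1} · (x - mu):
  Sigma^{-1} · (x - mu) = (0.1293, -0.0228).
  (x - mu)^T · [Sigma^{-1} · (x - mu)] = (2)·(0.1293) + (0)·(-0.0228) = 0.2586.

Step 4 — take square root: d = √(0.2586) ≈ 0.5085.

d(x, mu) = √(0.2586) ≈ 0.5085


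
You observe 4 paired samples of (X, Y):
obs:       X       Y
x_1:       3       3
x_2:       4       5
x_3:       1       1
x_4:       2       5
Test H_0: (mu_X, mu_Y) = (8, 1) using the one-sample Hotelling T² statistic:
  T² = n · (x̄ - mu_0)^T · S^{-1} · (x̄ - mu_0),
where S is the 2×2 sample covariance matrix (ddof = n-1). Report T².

Step 1 — sample mean vector:
  mean(X) = (3 + 4 + 1 + 2) / 4 = 10/4 = 2.5
  mean(Y) = (3 + 5 + 1 + 5) / 4 = 14/4 = 3.5
  x̄ = (2.5, 3.5),  deviation x̄ - mu_0 = (2.5, 3.5) - (8, 1) = (-5.5, 2.5).

Step 2 — sample covariance matrix, S[i,j] = (1/(n-1)) · Σ_k (x_{k,i} - mean_i) · (x_{k,j} - mean_j), divisor n-1 = 3:
  S[X,X] = ((0.5)·(0.5) + (1.5)·(1.5) + (-1.5)·(-1.5) + (-0.5)·(-0.5)) / 3 = 5/3 = 1.6667
  S[X,Y] = ((0.5)·(-0.5) + (1.5)·(1.5) + (-1.5)·(-2.5) + (-0.5)·(1.5)) / 3 = 5/3 = 1.6667
  S[Y,Y] = ((-0.5)·(-0.5) + (1.5)·(1.5) + (-2.5)·(-2.5) + (1.5)·(1.5)) / 3 = 11/3 = 3.6667
  S = [[1.6667, 1.6667],
 [1.6667, 3.6667]].

Step 3 — invert S. det(S) = 1.6667·3.6667 - (1.6667)² = 3.3333.
  S^{-1} = (1/det) · [[d, -b], [-b, a]] = [[1.1, -0.5],
 [-0.5, 0.5]].

Step 4 — quadratic form (x̄ - mu_0)^T · S^{-1} · (x̄ - mu_0):
  S^{-1} · (x̄ - mu_0) = (-7.3, 4),
  (x̄ - mu_0)^T · [...] = (-5.5)·(-7.3) + (2.5)·(4) = 50.15.

Step 5 — scale by n: T² = 4 · 50.15 = 200.6.

T² ≈ 200.6


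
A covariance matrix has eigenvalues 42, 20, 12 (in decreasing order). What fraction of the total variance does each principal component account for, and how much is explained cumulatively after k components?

Step 1 — total variance = trace(Sigma) = Σ λ_i = 42 + 20 + 12 = 74.

Step 2 — fraction explained by component i = λ_i / Σ λ:
  PC1: 42/74 = 0.5676
  PC2: 20/74 = 0.2703
  PC3: 12/74 = 0.1622

Step 3 — cumulative fraction after k components = (λ_1 + ... + λ_k) / Σ λ:
  k = 1: 42/74 = 0.5676
  k = 2: (42 + 20)/74 = 62/74 = 0.8378
  k = 3: (42 + 20 + 12)/74 = 74/74 = 1

Summary (fraction, with percent):

explained: PC1 0.5676 (56.76%), PC2 0.2703 (27.03%), PC3 0.1622 (16.22%);  cumulative: 0.5676, 0.8378, 1


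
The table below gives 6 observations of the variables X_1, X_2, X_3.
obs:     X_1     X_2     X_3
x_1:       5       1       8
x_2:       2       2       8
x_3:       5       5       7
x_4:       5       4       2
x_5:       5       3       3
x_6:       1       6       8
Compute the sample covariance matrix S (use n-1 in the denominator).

Step 1 — column means:
  mean(X_1) = (5 + 2 + 5 + 5 + 5 + 1) / 6 = 23/6 = 3.8333
  mean(X_2) = (1 + 2 + 5 + 4 + 3 + 6) / 6 = 21/6 = 3.5
  mean(X_3) = (8 + 8 + 7 + 2 + 3 + 8) / 6 = 36/6 = 6

Step 2 — sample covariance S[i,j] = (1/(n-1)) · Σ_k (x_{k,i} - mean_i) · (x_{k,j} - mean_j), with n-1 = 5.
  S[X_1,X_1] = ((1.1667)·(1.1667) + (-1.8333)·(-1.8333) + (1.1667)·(1.1667) + (1.1667)·(1.1667) + (1.1667)·(1.1667) + (-2.8333)·(-2.8333)) / 5 = 16.8333/5 = 3.3667
  S[X_1,X_2] = ((1.1667)·(-2.5) + (-1.8333)·(-1.5) + (1.1667)·(1.5) + (1.1667)·(0.5) + (1.1667)·(-0.5) + (-2.8333)·(2.5)) / 5 = -5.5/5 = -1.1
  S[X_1,X_3] = ((1.1667)·(2) + (-1.8333)·(2) + (1.1667)·(1) + (1.1667)·(-4) + (1.1667)·(-3) + (-2.8333)·(2)) / 5 = -14/5 = -2.8
  S[X_2,X_2] = ((-2.5)·(-2.5) + (-1.5)·(-1.5) + (1.5)·(1.5) + (0.5)·(0.5) + (-0.5)·(-0.5) + (2.5)·(2.5)) / 5 = 17.5/5 = 3.5
  S[X_2,X_3] = ((-2.5)·(2) + (-1.5)·(2) + (1.5)·(1) + (0.5)·(-4) + (-0.5)·(-3) + (2.5)·(2)) / 5 = -2/5 = -0.4
  S[X_3,X_3] = ((2)·(2) + (2)·(2) + (1)·(1) + (-4)·(-4) + (-3)·(-3) + (2)·(2)) / 5 = 38/5 = 7.6

S is symmetric (S[j,i] = S[i,j]). Assembling:

S = [[3.3667, -1.1, -2.8],
 [-1.1, 3.5, -0.4],
 [-2.8, -0.4, 7.6]]


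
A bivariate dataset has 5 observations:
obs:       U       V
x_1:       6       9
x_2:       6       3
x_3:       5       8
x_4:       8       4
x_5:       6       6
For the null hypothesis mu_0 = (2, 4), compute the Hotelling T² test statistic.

Step 1 — sample mean vector:
  mean(U) = (6 + 6 + 5 + 8 + 6) / 5 = 31/5 = 6.2
  mean(V) = (9 + 3 + 8 + 4 + 6) / 5 = 30/5 = 6
  x̄ = (6.2, 6),  deviation x̄ - mu_0 = (6.2, 6) - (2, 4) = (4.2, 2).

Step 2 — sample covariance matrix, S[i,j] = (1/(n-1)) · Σ_k (x_{k,i} - mean_i) · (x_{k,j} - mean_j), divisor n-1 = 4:
  S[U,U] = ((-0.2)·(-0.2) + (-0.2)·(-0.2) + (-1.2)·(-1.2) + (1.8)·(1.8) + (-0.2)·(-0.2)) / 4 = 4.8/4 = 1.2
  S[U,V] = ((-0.2)·(3) + (-0.2)·(-3) + (-1.2)·(2) + (1.8)·(-2) + (-0.2)·(0)) / 4 = -6/4 = -1.5
  S[V,V] = ((3)·(3) + (-3)·(-3) + (2)·(2) + (-2)·(-2) + (0)·(0)) / 4 = 26/4 = 6.5
  S = [[1.2, -1.5],
 [-1.5, 6.5]].

Step 3 — invert S. det(S) = 1.2·6.5 - (-1.5)² = 5.55.
  S^{-1} = (1/det) · [[d, -b], [-b, a]] = [[1.1712, 0.2703],
 [0.2703, 0.2162]].

Step 4 — quadratic form (x̄ - mu_0)^T · S^{-1} · (x̄ - mu_0):
  S^{-1} · (x̄ - mu_0) = (5.4595, 1.5676),
  (x̄ - mu_0)^T · [...] = (4.2)·(5.4595) + (2)·(1.5676) = 26.0649.

Step 5 — scale by n: T² = 5 · 26.0649 = 130.3243.

T² ≈ 130.3243


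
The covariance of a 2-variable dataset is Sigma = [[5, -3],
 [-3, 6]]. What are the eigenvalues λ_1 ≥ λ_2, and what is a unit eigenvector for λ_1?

Step 1 — characteristic polynomial of 2×2 Sigma:
  det(Sigma - λI) = λ² - trace · λ + det = 0.
  trace = 5 + 6 = 11, det = 5·6 - (-3)² = 21.
Step 2 — discriminant:
  Δ = trace² - 4·det = 121 - 84 = 37.
Step 3 — eigenvalues:
  λ = (trace ± √Δ)/2 = (11 ± 6.0828)/2,
  λ_1 = 8.5414,  λ_2 = 2.4586.

Step 4 — unit eigenvector for λ_1: solve (Sigma - λ_1 I)v = 0. First row:
  (5 - 8.5414)·v_x + (-3)·v_y = 0, i.e. (-3.5414)·v_x + (-3)·v_y = 0,
  so v ∝ (b, λ_1 - a) = (-3, 3.5414); multiply by -1 so the first entry is positive: u = (3, -3.5414).
  ||u|| = √((3)² + (-3.5414)²) = √(21.5414) ≈ 4.6413,
  v_1 = u/||u|| ≈ (0.6464, -0.763) (||v_1|| = 1).

λ_1 = 8.5414,  λ_2 = 2.4586;  v_1 ≈ (0.6464, -0.763)


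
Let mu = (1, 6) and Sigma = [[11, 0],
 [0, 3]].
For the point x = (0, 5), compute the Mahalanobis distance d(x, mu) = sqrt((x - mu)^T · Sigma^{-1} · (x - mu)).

Step 1 — centre the observation: (x - mu) = (-1, -1).

Step 2 — invert Sigma. det(Sigma) = 11·3 - (0)² = 33.
  Sigma^{-1} = (1/det) · [[d, -b], [-b, a]] = [[0.0909, 0],
 [0, 0.3333]].

Step 3 — form the quadratic (x - mu)^T · Sigma^{-1} · (x - mu):
  Sigma^{-1} · (x - mu) = (-0.0909, -0.3333).
  (x - mu)^T · [Sigma^{-1} · (x - mu)] = (-1)·(-0.0909) + (-1)·(-0.3333) = 0.4242.

Step 4 — take square root: d = √(0.4242) ≈ 0.6513.

d(x, mu) = √(0.4242) ≈ 0.6513


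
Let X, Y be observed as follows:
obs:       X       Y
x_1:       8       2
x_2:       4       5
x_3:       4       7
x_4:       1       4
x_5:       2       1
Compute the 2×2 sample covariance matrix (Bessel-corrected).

Step 1 — column means:
  mean(X) = (8 + 4 + 4 + 1 + 2) / 5 = 19/5 = 3.8
  mean(Y) = (2 + 5 + 7 + 4 + 1) / 5 = 19/5 = 3.8

Step 2 — sample covariance S[i,j] = (1/(n-1)) · Σ_k (x_{k,i} - mean_i) · (x_{k,j} - mean_j), with n-1 = 4.
  S[X,X] = ((4.2)·(4.2) + (0.2)·(0.2) + (0.2)·(0.2) + (-2.8)·(-2.8) + (-1.8)·(-1.8)) / 4 = 28.8/4 = 7.2
  S[X,Y] = ((4.2)·(-1.8) + (0.2)·(1.2) + (0.2)·(3.2) + (-2.8)·(0.2) + (-1.8)·(-2.8)) / 4 = -2.2/4 = -0.55
  S[Y,Y] = ((-1.8)·(-1.8) + (1.2)·(1.2) + (3.2)·(3.2) + (0.2)·(0.2) + (-2.8)·(-2.8)) / 4 = 22.8/4 = 5.7

S is symmetric (S[j,i] = S[i,j]). Assembling:

S = [[7.2, -0.55],
 [-0.55, 5.7]]


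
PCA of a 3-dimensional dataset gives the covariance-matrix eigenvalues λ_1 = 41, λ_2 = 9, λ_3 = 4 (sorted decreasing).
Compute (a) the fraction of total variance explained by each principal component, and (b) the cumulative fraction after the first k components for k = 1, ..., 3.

Step 1 — total variance = trace(Sigma) = Σ λ_i = 41 + 9 + 4 = 54.

Step 2 — fraction explained by component i = λ_i / Σ λ:
  PC1: 41/54 = 0.7593
  PC2: 9/54 = 0.1667
  PC3: 4/54 = 0.0741

Step 3 — cumulative fraction after k components = (λ_1 + ... + λ_k) / Σ λ:
  k = 1: 41/54 = 0.7593
  k = 2: (41 + 9)/54 = 50/54 = 0.9259
  k = 3: (41 + 9 + 4)/54 = 54/54 = 1

Summary (fraction, with percent):

explained: PC1 0.7593 (75.93%), PC2 0.1667 (16.67%), PC3 0.0741 (7.41%);  cumulative: 0.7593, 0.9259, 1


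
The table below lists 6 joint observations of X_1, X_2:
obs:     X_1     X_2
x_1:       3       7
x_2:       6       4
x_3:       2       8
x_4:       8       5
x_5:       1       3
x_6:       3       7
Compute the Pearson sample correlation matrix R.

Step 1 — column means:
  mean(X_1) = (3 + 6 + 2 + 8 + 1 + 3) / 6 = 23/6 = 3.8333
  mean(X_2) = (7 + 4 + 8 + 5 + 3 + 7) / 6 = 34/6 = 5.6667

Step 2 — sample variances and covariances s[i,j] = (1/(n-1)) · Σ_k (x_{k,i} - mean_i) · (x_{k,j} - mean_j), with n-1 = 5:
  s[X_1,X_1] = ((-0.8333)·(-0.8333) + (2.1667)·(2.1667) + (-1.8333)·(-1.8333) + (4.1667)·(4.1667) + (-2.8333)·(-2.8333) + (-0.8333)·(-0.8333)) / 5 = 34.8333/5 = 6.9667
  s[X_1,X_2] = ((-0.8333)·(1.3333) + (2.1667)·(-1.6667) + (-1.8333)·(2.3333) + (4.1667)·(-0.6667) + (-2.8333)·(-2.6667) + (-0.8333)·(1.3333)) / 5 = -5.3333/5 = -1.0667
  s[X_2,X_2] = ((1.3333)·(1.3333) + (-1.6667)·(-1.6667) + (2.3333)·(2.3333) + (-0.6667)·(-0.6667) + (-2.6667)·(-2.6667) + (1.3333)·(1.3333)) / 5 = 19.3333/5 = 3.8667
  Sample standard deviations s_i = √(s[i,i]):
  s(X_1) = √(6.9667) = 2.6394
  s(X_2) = √(3.8667) = 1.9664

Step 3 — r_{ij} = s_{ij} / (s_i · s_j):
  r[X_1,X_1] = 1 (diagonal).
  r[X_1,X_2] = -1.0667 / (2.6394 · 1.9664) = -1.0667 / 5.1902 = -0.2055
  r[X_2,X_2] = 1 (diagonal).

R is symmetric with unit diagonal. Assembling:

R = [[1, -0.2055],
 [-0.2055, 1]]


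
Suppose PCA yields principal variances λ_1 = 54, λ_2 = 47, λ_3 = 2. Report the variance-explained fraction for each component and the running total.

Step 1 — total variance = trace(Sigma) = Σ λ_i = 54 + 47 + 2 = 103.

Step 2 — fraction explained by component i = λ_i / Σ λ:
  PC1: 54/103 = 0.5243
  PC2: 47/103 = 0.4563
  PC3: 2/103 = 0.0194

Step 3 — cumulative fraction after k components = (λ_1 + ... + λ_k) / Σ λ:
  k = 1: 54/103 = 0.5243
  k = 2: (54 + 47)/103 = 101/103 = 0.9806
  k = 3: (54 + 47 + 2)/103 = 103/103 = 1

Summary (fraction, with percent):

explained: PC1 0.5243 (52.43%), PC2 0.4563 (45.63%), PC3 0.0194 (1.94%);  cumulative: 0.5243, 0.9806, 1


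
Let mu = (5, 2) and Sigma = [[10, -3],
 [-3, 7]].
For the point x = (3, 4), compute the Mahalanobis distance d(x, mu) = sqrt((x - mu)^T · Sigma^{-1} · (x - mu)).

Step 1 — centre the observation: (x - mu) = (-2, 2).

Step 2 — invert Sigma. det(Sigma) = 10·7 - (-3)² = 61.
  Sigma^{-1} = (1/det) · [[d, -b], [-b, a]] = [[0.1148, 0.0492],
 [0.0492, 0.1639]].

Step 3 — form the quadratic (x - mu)^T · Sigma^{-1} · (x - mu):
  Sigma^{-1} · (x - mu) = (-0.1311, 0.2295).
  (x - mu)^T · [Sigma^{-1} · (x - mu)] = (-2)·(-0.1311) + (2)·(0.2295) = 0.7213.

Step 4 — take square root: d = √(0.7213) ≈ 0.8493.

d(x, mu) = √(0.7213) ≈ 0.8493


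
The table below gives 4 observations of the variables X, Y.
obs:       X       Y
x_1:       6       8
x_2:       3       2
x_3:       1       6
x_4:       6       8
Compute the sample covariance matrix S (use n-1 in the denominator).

Step 1 — column means:
  mean(X) = (6 + 3 + 1 + 6) / 4 = 16/4 = 4
  mean(Y) = (8 + 2 + 6 + 8) / 4 = 24/4 = 6

Step 2 — sample covariance S[i,j] = (1/(n-1)) · Σ_k (x_{k,i} - mean_i) · (x_{k,j} - mean_j), with n-1 = 3.
  S[X,X] = ((2)·(2) + (-1)·(-1) + (-3)·(-3) + (2)·(2)) / 3 = 18/3 = 6
  S[X,Y] = ((2)·(2) + (-1)·(-4) + (-3)·(0) + (2)·(2)) / 3 = 12/3 = 4
  S[Y,Y] = ((2)·(2) + (-4)·(-4) + (0)·(0) + (2)·(2)) / 3 = 24/3 = 8

S is symmetric (S[j,i] = S[i,j]). Assembling:

S = [[6, 4],
 [4, 8]]


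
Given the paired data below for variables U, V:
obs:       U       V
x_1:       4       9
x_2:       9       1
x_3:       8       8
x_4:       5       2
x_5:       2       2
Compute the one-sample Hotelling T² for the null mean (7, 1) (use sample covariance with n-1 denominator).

Step 1 — sample mean vector:
  mean(U) = (4 + 9 + 8 + 5 + 2) / 5 = 28/5 = 5.6
  mean(V) = (9 + 1 + 8 + 2 + 2) / 5 = 22/5 = 4.4
  x̄ = (5.6, 4.4),  deviation x̄ - mu_0 = (5.6, 4.4) - (7, 1) = (-1.4, 3.4).

Step 2 — sample covariance matrix, S[i,j] = (1/(n-1)) · Σ_k (x_{k,i} - mean_i) · (x_{k,j} - mean_j), divisor n-1 = 4:
  S[U,U] = ((-1.6)·(-1.6) + (3.4)·(3.4) + (2.4)·(2.4) + (-0.6)·(-0.6) + (-3.6)·(-3.6)) / 4 = 33.2/4 = 8.3
  S[U,V] = ((-1.6)·(4.6) + (3.4)·(-3.4) + (2.4)·(3.6) + (-0.6)·(-2.4) + (-3.6)·(-2.4)) / 4 = -0.2/4 = -0.05
  S[V,V] = ((4.6)·(4.6) + (-3.4)·(-3.4) + (3.6)·(3.6) + (-2.4)·(-2.4) + (-2.4)·(-2.4)) / 4 = 57.2/4 = 14.3
  S = [[8.3, -0.05],
 [-0.05, 14.3]].

Step 3 — invert S. det(S) = 8.3·14.3 - (-0.05)² = 118.6875.
  S^{-1} = (1/det) · [[d, -b], [-b, a]] = [[0.1205, 0.0004],
 [0.0004, 0.0699]].

Step 4 — quadratic form (x̄ - mu_0)^T · S^{-1} · (x̄ - mu_0):
  S^{-1} · (x̄ - mu_0) = (-0.1672, 0.2372),
  (x̄ - mu_0)^T · [...] = (-1.4)·(-0.1672) + (3.4)·(0.2372) = 1.0405.

Step 5 — scale by n: T² = 5 · 1.0405 = 5.2027.

T² ≈ 5.2027


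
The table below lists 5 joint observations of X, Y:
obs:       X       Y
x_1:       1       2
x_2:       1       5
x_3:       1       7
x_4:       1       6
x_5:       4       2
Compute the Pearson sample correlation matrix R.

Step 1 — column means:
  mean(X) = (1 + 1 + 1 + 1 + 4) / 5 = 8/5 = 1.6
  mean(Y) = (2 + 5 + 7 + 6 + 2) / 5 = 22/5 = 4.4

Step 2 — sample variances and covariances s[i,j] = (1/(n-1)) · Σ_k (x_{k,i} - mean_i) · (x_{k,j} - mean_j), with n-1 = 4:
  s[X,X] = ((-0.6)·(-0.6) + (-0.6)·(-0.6) + (-0.6)·(-0.6) + (-0.6)·(-0.6) + (2.4)·(2.4)) / 4 = 7.2/4 = 1.8
  s[X,Y] = ((-0.6)·(-2.4) + (-0.6)·(0.6) + (-0.6)·(2.6) + (-0.6)·(1.6) + (2.4)·(-2.4)) / 4 = -7.2/4 = -1.8
  s[Y,Y] = ((-2.4)·(-2.4) + (0.6)·(0.6) + (2.6)·(2.6) + (1.6)·(1.6) + (-2.4)·(-2.4)) / 4 = 21.2/4 = 5.3
  Sample standard deviations s_i = √(s[i,i]):
  s(X) = √(1.8) = 1.3416
  s(Y) = √(5.3) = 2.3022

Step 3 — r_{ij} = s_{ij} / (s_i · s_j):
  r[X,X] = 1 (diagonal).
  r[X,Y] = -1.8 / (1.3416 · 2.3022) = -1.8 / 3.0887 = -0.5828
  r[Y,Y] = 1 (diagonal).

R is symmetric with unit diagonal. Assembling:

R = [[1, -0.5828],
 [-0.5828, 1]]


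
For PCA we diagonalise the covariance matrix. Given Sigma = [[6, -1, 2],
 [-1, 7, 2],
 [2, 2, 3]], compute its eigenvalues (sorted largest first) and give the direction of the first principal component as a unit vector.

Step 1 — characteristic polynomial p(λ) = det(λI - Sigma) = λ³ - tr·λ² + c_1·λ - det, where tr = trace, c_1 = sum of the principal 2×2 minors, det = det(Sigma):
  tr = 6 + 7 + 3 = 16,
  c_1 = (6·7 - (-1)²) + (6·3 - (2)²) + (7·3 - (2)²) = 41 + 14 + 17 = 72,
  det = 6·(7·3 - (2)²) - (-1)·((-1)·3 - (2)·(2)) + (2)·((-1)·(2) - 7·(2)) = 6·(17) - (-1)·(-7) + (2)·(-16) = 63.
  So p(λ) = λ³ - 16λ² + 72λ - 63.
Step 2 — look for an integer root (rational root theorem: any rational root is an integer divisor of 63). Testing λ = 7:
  p(7) = 343 - 784 + 504 - 63 = 0  ✓
  Dividing out (λ - 7): p(λ) = (λ - 7)(λ² - 9λ + 9).
Step 3 — remaining eigenvalues from the quadratic λ² - 9λ + 9 = 0:
  Δ = 9² - 4·9 = 81 - 36 = 45,  λ = (9 ± √45)/2 = (9 ± 6.7082)/2 ≈ 7.8541 or 1.1459.
  Sorted: λ_1 = 7.8541,  λ_2 = 7,  λ_3 = 1.1459  (check: sum = 16 = tr ✓).

Step 4 — unit eigenvector for λ_1 ≈ 7.8541: v spans the null space of (Sigma - λ_1 I), whose rows are
  r_1 = (-1.8541, -1, 2),  r_2 = (-1, -0.8541, 2),  r_3 = (2, 2, -4.8541).
  v is orthogonal to every row, so take v ∝ r_1 × r_2 = ((-1)·(2) - (2)·(-0.8541), (2)·(-1) - (-1.8541)·(2), (-1.8541)·(-0.8541) - (-1)·(-1)) ≈ (-0.2918, 1.7082, 0.5836).
  Rescale (multiply by -1 so the first nonzero entry is positive): u = (0.2918, -1.7082, -0.5836).
  ||u|| = √((0.2918)² + (-1.7082)² + (-0.5836)²) = √(3.3437) ≈ 1.8286,  v_1 = u/||u|| ≈ (0.1596, -0.9342, -0.3192) (||v_1|| = 1).

λ_1 = 7.8541,  λ_2 = 7,  λ_3 = 1.1459;  v_1 ≈ (0.1596, -0.9342, -0.3192)


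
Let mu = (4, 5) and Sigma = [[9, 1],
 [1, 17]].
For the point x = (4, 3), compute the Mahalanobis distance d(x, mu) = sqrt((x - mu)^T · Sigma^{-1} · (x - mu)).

Step 1 — centre the observation: (x - mu) = (0, -2).

Step 2 — invert Sigma. det(Sigma) = 9·17 - (1)² = 152.
  Sigma^{-1} = (1/det) · [[d, -b], [-b, a]] = [[0.1118, -0.0066],
 [-0.0066, 0.0592]].

Step 3 — form the quadratic (x - mu)^T · Sigma^{-1} · (x - mu):
  Sigma^{-1} · (x - mu) = (0.0132, -0.1184).
  (x - mu)^T · [Sigma^{-1} · (x - mu)] = (0)·(0.0132) + (-2)·(-0.1184) = 0.2368.

Step 4 — take square root: d = √(0.2368) ≈ 0.4867.

d(x, mu) = √(0.2368) ≈ 0.4867


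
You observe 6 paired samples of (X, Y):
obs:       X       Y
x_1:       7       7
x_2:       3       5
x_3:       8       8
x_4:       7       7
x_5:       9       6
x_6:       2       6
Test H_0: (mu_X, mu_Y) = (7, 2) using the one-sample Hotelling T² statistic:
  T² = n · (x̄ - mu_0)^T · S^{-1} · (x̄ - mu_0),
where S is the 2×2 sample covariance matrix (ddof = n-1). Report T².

Step 1 — sample mean vector:
  mean(X) = (7 + 3 + 8 + 7 + 9 + 2) / 6 = 36/6 = 6
  mean(Y) = (7 + 5 + 8 + 7 + 6 + 6) / 6 = 39/6 = 6.5
  x̄ = (6, 6.5),  deviation x̄ - mu_0 = (6, 6.5) - (7, 2) = (-1, 4.5).

Step 2 — sample covariance matrix, S[i,j] = (1/(n-1)) · Σ_k (x_{k,i} - mean_i) · (x_{k,j} - mean_j), divisor n-1 = 5:
  S[X,X] = ((1)·(1) + (-3)·(-3) + (2)·(2) + (1)·(1) + (3)·(3) + (-4)·(-4)) / 5 = 40/5 = 8
  S[X,Y] = ((1)·(0.5) + (-3)·(-1.5) + (2)·(1.5) + (1)·(0.5) + (3)·(-0.5) + (-4)·(-0.5)) / 5 = 9/5 = 1.8
  S[Y,Y] = ((0.5)·(0.5) + (-1.5)·(-1.5) + (1.5)·(1.5) + (0.5)·(0.5) + (-0.5)·(-0.5) + (-0.5)·(-0.5)) / 5 = 5.5/5 = 1.1
  S = [[8, 1.8],
 [1.8, 1.1]].

Step 3 — invert S. det(S) = 8·1.1 - (1.8)² = 5.56.
  S^{-1} = (1/det) · [[d, -b], [-b, a]] = [[0.1978, -0.3237],
 [-0.3237, 1.4388]].

Step 4 — quadratic form (x̄ - mu_0)^T · S^{-1} · (x̄ - mu_0):
  S^{-1} · (x̄ - mu_0) = (-1.6547, 6.7986),
  (x̄ - mu_0)^T · [...] = (-1)·(-1.6547) + (4.5)·(6.7986) = 32.2482.

Step 5 — scale by n: T² = 6 · 32.2482 = 193.4892.

T² ≈ 193.4892


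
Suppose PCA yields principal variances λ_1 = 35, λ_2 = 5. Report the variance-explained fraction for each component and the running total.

Step 1 — total variance = trace(Sigma) = Σ λ_i = 35 + 5 = 40.

Step 2 — fraction explained by component i = λ_i / Σ λ:
  PC1: 35/40 = 0.875
  PC2: 5/40 = 0.125

Step 3 — cumulative fraction after k components = (λ_1 + ... + λ_k) / Σ λ:
  k = 1: 35/40 = 0.875
  k = 2: (35 + 5)/40 = 40/40 = 1

Summary (fraction, with percent):

explained: PC1 0.875 (87.5%), PC2 0.125 (12.5%);  cumulative: 0.875, 1


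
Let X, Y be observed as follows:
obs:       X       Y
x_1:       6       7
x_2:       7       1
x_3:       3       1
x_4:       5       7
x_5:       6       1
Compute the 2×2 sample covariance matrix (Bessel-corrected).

Step 1 — column means:
  mean(X) = (6 + 7 + 3 + 5 + 6) / 5 = 27/5 = 5.4
  mean(Y) = (7 + 1 + 1 + 7 + 1) / 5 = 17/5 = 3.4

Step 2 — sample covariance S[i,j] = (1/(n-1)) · Σ_k (x_{k,i} - mean_i) · (x_{k,j} - mean_j), with n-1 = 4.
  S[X,X] = ((0.6)·(0.6) + (1.6)·(1.6) + (-2.4)·(-2.4) + (-0.4)·(-0.4) + (0.6)·(0.6)) / 4 = 9.2/4 = 2.3
  S[X,Y] = ((0.6)·(3.6) + (1.6)·(-2.4) + (-2.4)·(-2.4) + (-0.4)·(3.6) + (0.6)·(-2.4)) / 4 = 1.2/4 = 0.3
  S[Y,Y] = ((3.6)·(3.6) + (-2.4)·(-2.4) + (-2.4)·(-2.4) + (3.6)·(3.6) + (-2.4)·(-2.4)) / 4 = 43.2/4 = 10.8

S is symmetric (S[j,i] = S[i,j]). Assembling:

S = [[2.3, 0.3],
 [0.3, 10.8]]


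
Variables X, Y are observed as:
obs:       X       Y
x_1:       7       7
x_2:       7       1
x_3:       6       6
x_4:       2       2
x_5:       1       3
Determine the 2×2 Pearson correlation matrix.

Step 1 — column means:
  mean(X) = (7 + 7 + 6 + 2 + 1) / 5 = 23/5 = 4.6
  mean(Y) = (7 + 1 + 6 + 2 + 3) / 5 = 19/5 = 3.8

Step 2 — sample variances and covariances s[i,j] = (1/(n-1)) · Σ_k (x_{k,i} - mean_i) · (x_{k,j} - mean_j), with n-1 = 4:
  s[X,X] = ((2.4)·(2.4) + (2.4)·(2.4) + (1.4)·(1.4) + (-2.6)·(-2.6) + (-3.6)·(-3.6)) / 4 = 33.2/4 = 8.3
  s[X,Y] = ((2.4)·(3.2) + (2.4)·(-2.8) + (1.4)·(2.2) + (-2.6)·(-1.8) + (-3.6)·(-0.8)) / 4 = 11.6/4 = 2.9
  s[Y,Y] = ((3.2)·(3.2) + (-2.8)·(-2.8) + (2.2)·(2.2) + (-1.8)·(-1.8) + (-0.8)·(-0.8)) / 4 = 26.8/4 = 6.7
  Sample standard deviations s_i = √(s[i,i]):
  s(X) = √(8.3) = 2.881
  s(Y) = √(6.7) = 2.5884

Step 3 — r_{ij} = s_{ij} / (s_i · s_j):
  r[X,X] = 1 (diagonal).
  r[X,Y] = 2.9 / (2.881 · 2.5884) = 2.9 / 7.4572 = 0.3889
  r[Y,Y] = 1 (diagonal).

R is symmetric with unit diagonal. Assembling:

R = [[1, 0.3889],
 [0.3889, 1]]


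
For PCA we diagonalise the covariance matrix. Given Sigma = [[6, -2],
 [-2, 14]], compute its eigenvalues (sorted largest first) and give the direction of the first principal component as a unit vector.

Step 1 — characteristic polynomial of 2×2 Sigma:
  det(Sigma - λI) = λ² - trace · λ + det = 0.
  trace = 6 + 14 = 20, det = 6·14 - (-2)² = 80.
Step 2 — discriminant:
  Δ = trace² - 4·det = 400 - 320 = 80.
Step 3 — eigenvalues:
  λ = (trace ± √Δ)/2 = (20 ± 8.9443)/2,
  λ_1 = 14.4721,  λ_2 = 5.5279.

Step 4 — unit eigenvector for λ_1: solve (Sigma - λ_1 I)v = 0. First row:
  (6 - 14.4721)·v_x + (-2)·v_y = 0, i.e. (-8.4721)·v_x + (-2)·v_y = 0,
  so v ∝ (b, λ_1 - a) = (-2, 8.4721); multiply by -1 so the first entry is positive: u = (2, -8.4721).
  ||u|| = √((2)² + (-8.4721)²) = √(75.7771) ≈ 8.705,
  v_1 = u/||u|| ≈ (0.2298, -0.9732) (||v_1|| = 1).

λ_1 = 14.4721,  λ_2 = 5.5279;  v_1 ≈ (0.2298, -0.9732)


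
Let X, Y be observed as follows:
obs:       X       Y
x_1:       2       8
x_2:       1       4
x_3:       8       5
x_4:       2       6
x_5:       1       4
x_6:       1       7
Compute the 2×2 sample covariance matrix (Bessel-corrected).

Step 1 — column means:
  mean(X) = (2 + 1 + 8 + 2 + 1 + 1) / 6 = 15/6 = 2.5
  mean(Y) = (8 + 4 + 5 + 6 + 4 + 7) / 6 = 34/6 = 5.6667

Step 2 — sample covariance S[i,j] = (1/(n-1)) · Σ_k (x_{k,i} - mean_i) · (x_{k,j} - mean_j), with n-1 = 5.
  S[X,X] = ((-0.5)·(-0.5) + (-1.5)·(-1.5) + (5.5)·(5.5) + (-0.5)·(-0.5) + (-1.5)·(-1.5) + (-1.5)·(-1.5)) / 5 = 37.5/5 = 7.5
  S[X,Y] = ((-0.5)·(2.3333) + (-1.5)·(-1.6667) + (5.5)·(-0.6667) + (-0.5)·(0.3333) + (-1.5)·(-1.6667) + (-1.5)·(1.3333)) / 5 = -2/5 = -0.4
  S[Y,Y] = ((2.3333)·(2.3333) + (-1.6667)·(-1.6667) + (-0.6667)·(-0.6667) + (0.3333)·(0.3333) + (-1.6667)·(-1.6667) + (1.3333)·(1.3333)) / 5 = 13.3333/5 = 2.6667

S is symmetric (S[j,i] = S[i,j]). Assembling:

S = [[7.5, -0.4],
 [-0.4, 2.6667]]


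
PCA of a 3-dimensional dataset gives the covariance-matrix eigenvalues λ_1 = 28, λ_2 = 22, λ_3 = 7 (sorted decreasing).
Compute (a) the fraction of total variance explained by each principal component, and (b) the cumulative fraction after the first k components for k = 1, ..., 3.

Step 1 — total variance = trace(Sigma) = Σ λ_i = 28 + 22 + 7 = 57.

Step 2 — fraction explained by component i = λ_i / Σ λ:
  PC1: 28/57 = 0.4912
  PC2: 22/57 = 0.386
  PC3: 7/57 = 0.1228

Step 3 — cumulative fraction after k components = (λ_1 + ... + λ_k) / Σ λ:
  k = 1: 28/57 = 0.4912
  k = 2: (28 + 22)/57 = 50/57 = 0.8772
  k = 3: (28 + 22 + 7)/57 = 57/57 = 1

Summary (fraction, with percent):

explained: PC1 0.4912 (49.12%), PC2 0.386 (38.6%), PC3 0.1228 (12.28%);  cumulative: 0.4912, 0.8772, 1


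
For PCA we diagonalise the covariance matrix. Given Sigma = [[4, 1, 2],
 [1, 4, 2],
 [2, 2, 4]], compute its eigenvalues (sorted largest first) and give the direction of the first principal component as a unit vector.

Step 1 — characteristic polynomial p(λ) = det(λI - Sigma) = λ³ - tr·λ² + c_1·λ - det, where tr = trace, c_1 = sum of the principal 2×2 minors, det = det(Sigma):
  tr = 4 + 4 + 4 = 12,
  c_1 = (4·4 - (1)²) + (4·4 - (2)²) + (4·4 - (2)²) = 15 + 12 + 12 = 39,
  det = 4·(4·4 - (2)²) - (1)·((1)·4 - (2)·(2)) + (2)·((1)·(2) - 4·(2)) = 4·(12) - (1)·(0) + (2)·(-6) = 36.
  So p(λ) = λ³ - 12λ² + 39λ - 36.
Step 2 — look for an integer root (rational root theorem: any rational root is an integer divisor of 36). Testing λ = 3:
  p(3) = 27 - 108 + 117 - 36 = 0  ✓
  Dividing out (λ - 3): p(λ) = (λ - 3)(λ² - 9λ + 12).
Step 3 — remaining eigenvalues from the quadratic λ² - 9λ + 12 = 0:
  Δ = 9² - 4·12 = 81 - 48 = 33,  λ = (9 ± √33)/2 = (9 ± 5.7446)/2 ≈ 7.3723 or 1.6277.
  Sorted: λ_1 = 7.3723,  λ_2 = 3,  λ_3 = 1.6277  (check: sum = 12 = tr ✓).

Step 4 — unit eigenvector for λ_1 ≈ 7.3723: v spans the null space of (Sigma - λ_1 I), whose rows are
  r_1 = (-3.3723, 1, 2),  r_2 = (1, -3.3723, 2),  r_3 = (2, 2, -3.3723).
  v is orthogonal to every row, so take v ∝ r_1 × r_2 = ((1)·(2) - (2)·(-3.3723), (2)·(1) - (-3.3723)·(2), (-3.3723)·(-3.3723) - (1)·(1)) ≈ (8.7446, 8.7446, 10.3723).
  Let u = (8.7446, 8.7446, 10.3723).
  ||u|| = √((8.7446)² + (8.7446)² + (10.3723)²) = √(260.519) ≈ 16.1406,  v_1 = u/||u|| ≈ (0.5418, 0.5418, 0.6426) (||v_1|| = 1).

λ_1 = 7.3723,  λ_2 = 3,  λ_3 = 1.6277;  v_1 ≈ (0.5418, 0.5418, 0.6426)


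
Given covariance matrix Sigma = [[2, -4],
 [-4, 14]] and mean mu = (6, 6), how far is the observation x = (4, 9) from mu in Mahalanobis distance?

Step 1 — centre the observation: (x - mu) = (-2, 3).

Step 2 — invert Sigma. det(Sigma) = 2·14 - (-4)² = 12.
  Sigma^{-1} = (1/det) · [[d, -b], [-b, a]] = [[1.1667, 0.3333],
 [0.3333, 0.1667]].

Step 3 — form the quadratic (x - mu)^T · Sigma^{-1} · (x - mu):
  Sigma^{-1} · (x - mu) = (-1.3333, -0.1667).
  (x - mu)^T · [Sigma^{-1} · (x - mu)] = (-2)·(-1.3333) + (3)·(-0.1667) = 2.1667.

Step 4 — take square root: d = √(2.1667) ≈ 1.472.

d(x, mu) = √(2.1667) ≈ 1.472


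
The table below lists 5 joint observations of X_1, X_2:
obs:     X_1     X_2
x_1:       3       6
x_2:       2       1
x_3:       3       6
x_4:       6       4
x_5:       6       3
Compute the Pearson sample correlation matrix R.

Step 1 — column means:
  mean(X_1) = (3 + 2 + 3 + 6 + 6) / 5 = 20/5 = 4
  mean(X_2) = (6 + 1 + 6 + 4 + 3) / 5 = 20/5 = 4

Step 2 — sample variances and covariances s[i,j] = (1/(n-1)) · Σ_k (x_{k,i} - mean_i) · (x_{k,j} - mean_j), with n-1 = 4:
  s[X_1,X_1] = ((-1)·(-1) + (-2)·(-2) + (-1)·(-1) + (2)·(2) + (2)·(2)) / 4 = 14/4 = 3.5
  s[X_1,X_2] = ((-1)·(2) + (-2)·(-3) + (-1)·(2) + (2)·(0) + (2)·(-1)) / 4 = 0/4 = 0
  s[X_2,X_2] = ((2)·(2) + (-3)·(-3) + (2)·(2) + (0)·(0) + (-1)·(-1)) / 4 = 18/4 = 4.5
  Sample standard deviations s_i = √(s[i,i]):
  s(X_1) = √(3.5) = 1.8708
  s(X_2) = √(4.5) = 2.1213

Step 3 — r_{ij} = s_{ij} / (s_i · s_j):
  r[X_1,X_1] = 1 (diagonal).
  r[X_1,X_2] = 0 / (1.8708 · 2.1213) = 0 / 3.9686 = 0
  r[X_2,X_2] = 1 (diagonal).

R is symmetric with unit diagonal. Assembling:

R = [[1, 0],
 [0, 1]]


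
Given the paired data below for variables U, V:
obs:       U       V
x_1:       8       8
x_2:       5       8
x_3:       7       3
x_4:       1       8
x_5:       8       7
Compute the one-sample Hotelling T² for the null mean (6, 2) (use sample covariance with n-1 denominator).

Step 1 — sample mean vector:
  mean(U) = (8 + 5 + 7 + 1 + 8) / 5 = 29/5 = 5.8
  mean(V) = (8 + 8 + 3 + 8 + 7) / 5 = 34/5 = 6.8
  x̄ = (5.8, 6.8),  deviation x̄ - mu_0 = (5.8, 6.8) - (6, 2) = (-0.2, 4.8).

Step 2 — sample covariance matrix, S[i,j] = (1/(n-1)) · Σ_k (x_{k,i} - mean_i) · (x_{k,j} - mean_j), divisor n-1 = 4:
  S[U,U] = ((2.2)·(2.2) + (-0.8)·(-0.8) + (1.2)·(1.2) + (-4.8)·(-4.8) + (2.2)·(2.2)) / 4 = 34.8/4 = 8.7
  S[U,V] = ((2.2)·(1.2) + (-0.8)·(1.2) + (1.2)·(-3.8) + (-4.8)·(1.2) + (2.2)·(0.2)) / 4 = -8.2/4 = -2.05
  S[V,V] = ((1.2)·(1.2) + (1.2)·(1.2) + (-3.8)·(-3.8) + (1.2)·(1.2) + (0.2)·(0.2)) / 4 = 18.8/4 = 4.7
  S = [[8.7, -2.05],
 [-2.05, 4.7]].

Step 3 — invert S. det(S) = 8.7·4.7 - (-2.05)² = 36.6875.
  S^{-1} = (1/det) · [[d, -b], [-b, a]] = [[0.1281, 0.0559],
 [0.0559, 0.2371]].

Step 4 — quadratic form (x̄ - mu_0)^T · S^{-1} · (x̄ - mu_0):
  S^{-1} · (x̄ - mu_0) = (0.2426, 1.1271),
  (x̄ - mu_0)^T · [...] = (-0.2)·(0.2426) + (4.8)·(1.1271) = 5.3615.

Step 5 — scale by n: T² = 5 · 5.3615 = 26.8075.

T² ≈ 26.8075


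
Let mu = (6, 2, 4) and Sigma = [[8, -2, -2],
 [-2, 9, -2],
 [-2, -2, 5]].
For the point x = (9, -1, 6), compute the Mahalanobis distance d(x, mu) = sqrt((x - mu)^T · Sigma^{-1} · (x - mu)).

Step 1 — centre the observation: (x - mu) = (3, -3, 2).

Step 2 — invert Sigma (cofactor / det for 3×3, or solve directly):
  Sigma^{-1} = [[0.1602, 0.0547, 0.0859],
 [0.0547, 0.1406, 0.0781],
 [0.0859, 0.0781, 0.2656]].

Step 3 — form the quadratic (x - mu)^T · Sigma^{-1} · (x - mu):
  Sigma^{-1} · (x - mu) = (0.4883, -0.1016, 0.5547).
  (x - mu)^T · [Sigma^{-1} · (x - mu)] = (3)·(0.4883) + (-3)·(-0.1016) + (2)·(0.5547) = 2.8789.

Step 4 — take square root: d = √(2.8789) ≈ 1.6967.

d(x, mu) = √(2.8789) ≈ 1.6967


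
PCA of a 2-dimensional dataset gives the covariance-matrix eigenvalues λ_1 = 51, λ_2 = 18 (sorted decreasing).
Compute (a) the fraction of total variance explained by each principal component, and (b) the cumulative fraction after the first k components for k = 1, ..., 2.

Step 1 — total variance = trace(Sigma) = Σ λ_i = 51 + 18 = 69.

Step 2 — fraction explained by component i = λ_i / Σ λ:
  PC1: 51/69 = 0.7391
  PC2: 18/69 = 0.2609

Step 3 — cumulative fraction after k components = (λ_1 + ... + λ_k) / Σ λ:
  k = 1: 51/69 = 0.7391
  k = 2: (51 + 18)/69 = 69/69 = 1

Summary (fraction, with percent):

explained: PC1 0.7391 (73.91%), PC2 0.2609 (26.09%);  cumulative: 0.7391, 1


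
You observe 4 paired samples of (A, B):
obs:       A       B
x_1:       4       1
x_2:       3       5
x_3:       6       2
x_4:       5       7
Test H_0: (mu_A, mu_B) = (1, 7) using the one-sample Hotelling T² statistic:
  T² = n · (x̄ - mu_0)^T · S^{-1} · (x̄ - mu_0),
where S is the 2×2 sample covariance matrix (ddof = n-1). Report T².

Step 1 — sample mean vector:
  mean(A) = (4 + 3 + 6 + 5) / 4 = 18/4 = 4.5
  mean(B) = (1 + 5 + 2 + 7) / 4 = 15/4 = 3.75
  x̄ = (4.5, 3.75),  deviation x̄ - mu_0 = (4.5, 3.75) - (1, 7) = (3.5, -3.25).

Step 2 — sample covariance matrix, S[i,j] = (1/(n-1)) · Σ_k (x_{k,i} - mean_i) · (x_{k,j} - mean_j), divisor n-1 = 3:
  S[A,A] = ((-0.5)·(-0.5) + (-1.5)·(-1.5) + (1.5)·(1.5) + (0.5)·(0.5)) / 3 = 5/3 = 1.6667
  S[A,B] = ((-0.5)·(-2.75) + (-1.5)·(1.25) + (1.5)·(-1.75) + (0.5)·(3.25)) / 3 = -1.5/3 = -0.5
  S[B,B] = ((-2.75)·(-2.75) + (1.25)·(1.25) + (-1.75)·(-1.75) + (3.25)·(3.25)) / 3 = 22.75/3 = 7.5833
  S = [[1.6667, -0.5],
 [-0.5, 7.5833]].

Step 3 — invert S. det(S) = 1.6667·7.5833 - (-0.5)² = 12.3889.
  S^{-1} = (1/det) · [[d, -b], [-b, a]] = [[0.6121, 0.0404],
 [0.0404, 0.1345]].

Step 4 — quadratic form (x̄ - mu_0)^T · S^{-1} · (x̄ - mu_0):
  S^{-1} · (x̄ - mu_0) = (2.0112, -0.296),
  (x̄ - mu_0)^T · [...] = (3.5)·(2.0112) + (-3.25)·(-0.296) = 8.0011.

Step 5 — scale by n: T² = 4 · 8.0011 = 32.0045.

T² ≈ 32.0045


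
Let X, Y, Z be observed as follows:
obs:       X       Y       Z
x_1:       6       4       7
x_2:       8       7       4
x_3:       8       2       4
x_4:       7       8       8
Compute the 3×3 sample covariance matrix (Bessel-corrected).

Step 1 — column means:
  mean(X) = (6 + 8 + 8 + 7) / 4 = 29/4 = 7.25
  mean(Y) = (4 + 7 + 2 + 8) / 4 = 21/4 = 5.25
  mean(Z) = (7 + 4 + 4 + 8) / 4 = 23/4 = 5.75

Step 2 — sample covariance S[i,j] = (1/(n-1)) · Σ_k (x_{k,i} - mean_i) · (x_{k,j} - mean_j), with n-1 = 3.
  S[X,X] = ((-1.25)·(-1.25) + (0.75)·(0.75) + (0.75)·(0.75) + (-0.25)·(-0.25)) / 3 = 2.75/3 = 0.9167
  S[X,Y] = ((-1.25)·(-1.25) + (0.75)·(1.75) + (0.75)·(-3.25) + (-0.25)·(2.75)) / 3 = -0.25/3 = -0.0833
  S[X,Z] = ((-1.25)·(1.25) + (0.75)·(-1.75) + (0.75)·(-1.75) + (-0.25)·(2.25)) / 3 = -4.75/3 = -1.5833
  S[Y,Y] = ((-1.25)·(-1.25) + (1.75)·(1.75) + (-3.25)·(-3.25) + (2.75)·(2.75)) / 3 = 22.75/3 = 7.5833
  S[Y,Z] = ((-1.25)·(1.25) + (1.75)·(-1.75) + (-3.25)·(-1.75) + (2.75)·(2.25)) / 3 = 7.25/3 = 2.4167
  S[Z,Z] = ((1.25)·(1.25) + (-1.75)·(-1.75) + (-1.75)·(-1.75) + (2.25)·(2.25)) / 3 = 12.75/3 = 4.25

S is symmetric (S[j,i] = S[i,j]). Assembling:

S = [[0.9167, -0.0833, -1.5833],
 [-0.0833, 7.5833, 2.4167],
 [-1.5833, 2.4167, 4.25]]
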